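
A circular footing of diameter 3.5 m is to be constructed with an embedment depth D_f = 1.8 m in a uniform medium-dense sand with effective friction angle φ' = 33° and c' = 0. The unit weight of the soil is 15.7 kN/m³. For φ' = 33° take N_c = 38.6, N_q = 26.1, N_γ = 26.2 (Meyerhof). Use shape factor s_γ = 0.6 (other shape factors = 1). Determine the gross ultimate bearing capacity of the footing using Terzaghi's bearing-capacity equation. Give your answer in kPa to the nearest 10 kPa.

q_ult ≈ 1170 kPa

q = γ·D_f = 15.7 × 1.8 = 28.26 kPa.
q·N_q = 28.26 × 26.1 = 737.59 kPa
0.5·γ·B·N_γ·s_γ = 0.5 × 15.7 × 3.5 × 26.2 × 0.6 = 431.91 kPa
q_ult = 737.59 + 431.91 = 1169.5 kPa.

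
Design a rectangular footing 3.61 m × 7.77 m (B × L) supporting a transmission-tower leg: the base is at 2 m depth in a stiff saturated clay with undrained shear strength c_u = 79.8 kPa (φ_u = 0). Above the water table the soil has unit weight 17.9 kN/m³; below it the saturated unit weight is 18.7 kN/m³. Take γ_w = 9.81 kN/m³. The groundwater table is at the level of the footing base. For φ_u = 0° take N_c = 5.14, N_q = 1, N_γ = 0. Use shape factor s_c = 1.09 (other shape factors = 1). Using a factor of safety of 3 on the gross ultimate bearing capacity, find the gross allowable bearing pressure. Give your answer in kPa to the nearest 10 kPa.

Effective surcharge at the founding depth q = γ·D_f = 17.9 × 2 = 35.8 kPa.
q_ult = c·N_c·s_c + q·N_q
     = 79.8 × 5.14 × 1.09 + 35.8 × 1
     = 447.09 + 35.8 = 482.89 kPa.
q_all = 482.89 / 3 = 160.96 kPa.

q_all ≈ 160 kPa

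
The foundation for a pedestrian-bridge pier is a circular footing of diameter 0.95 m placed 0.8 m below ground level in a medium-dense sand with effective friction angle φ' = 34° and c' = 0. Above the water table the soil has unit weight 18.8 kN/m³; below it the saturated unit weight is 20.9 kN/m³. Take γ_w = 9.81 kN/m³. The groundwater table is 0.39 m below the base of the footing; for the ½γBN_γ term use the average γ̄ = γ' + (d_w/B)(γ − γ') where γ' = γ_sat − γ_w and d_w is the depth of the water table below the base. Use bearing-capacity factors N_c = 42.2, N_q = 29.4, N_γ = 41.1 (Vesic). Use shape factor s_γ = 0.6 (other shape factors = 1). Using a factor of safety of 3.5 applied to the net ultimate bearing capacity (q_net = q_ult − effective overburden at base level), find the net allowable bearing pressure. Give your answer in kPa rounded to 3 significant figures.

q = γ·D_f = 18.8 × 0.8 = 15.04 kPa.
γ' = 11.09 kN/m³; averaging over the depth B below the base, γ̄ = γ' + (d_w/B)(γ − γ') = 14.255 kN/m³.
q·N_q = 15.04 × 29.4 = 442.18 kPa
0.5·γ·B·N_γ·s_γ = 0.5 × 14.255 × 0.95 × 41.1 × 0.6 = 166.98 kPa
q_ult = 442.18 + 166.98 = 609.15 kPa.
Net ultimate: q_net = 609.15 − 15.04 = 594.11 kPa.
q_all(net) = 594.11 / 3.5 = 169.75 kPa.

q_all(net) ≈ 170 kPa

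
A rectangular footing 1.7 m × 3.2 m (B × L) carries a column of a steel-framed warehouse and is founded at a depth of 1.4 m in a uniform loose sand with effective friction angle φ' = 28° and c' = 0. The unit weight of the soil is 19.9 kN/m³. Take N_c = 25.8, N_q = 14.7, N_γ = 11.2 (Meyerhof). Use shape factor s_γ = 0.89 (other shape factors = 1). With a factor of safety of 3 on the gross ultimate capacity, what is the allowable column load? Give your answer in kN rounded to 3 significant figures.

P_all ≈ 1050 kN

q = γ·D_f = 19.9 × 1.4 = 27.86 kPa.
q·N_q = 27.86 × 14.7 = 409.54 kPa
0.5·γ·B·N_γ·s_γ = 0.5 × 19.9 × 1.7 × 11.2 × 0.89 = 168.61 kPa
q_ult = 409.54 + 168.61 = 578.15 kPa.
Gross allowable pressure q_all = 578.15 / 3 = 192.72 kPa.
Footing area = 5.44 m², so allowable column load = 192.72 × 5.44 = 1048.4 kN.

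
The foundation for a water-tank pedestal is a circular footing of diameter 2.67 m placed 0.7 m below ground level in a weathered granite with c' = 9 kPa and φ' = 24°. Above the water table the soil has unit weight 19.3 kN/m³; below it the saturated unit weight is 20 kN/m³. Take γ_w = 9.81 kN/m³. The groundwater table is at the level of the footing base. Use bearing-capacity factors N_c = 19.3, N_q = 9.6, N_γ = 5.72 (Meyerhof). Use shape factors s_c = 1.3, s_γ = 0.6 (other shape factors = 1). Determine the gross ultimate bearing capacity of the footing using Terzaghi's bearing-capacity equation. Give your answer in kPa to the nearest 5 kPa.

q_ult ≈ 400 kPa

q = γ·D_f = 19.3 × 0.7 = 13.51 kPa.
For the ½γBN_γ term take γ' = 20 − 9.81 = 10.19 kN/m³ (soil below base is submerged).
c·N_c·s_c = 9 × 19.3 × 1.3 = 225.81 kPa
q·N_q = 13.51 × 9.6 = 129.7 kPa
0.5·γ·B·N_γ·s_γ = 0.5 × 10.19 × 2.67 × 5.72 × 0.6 = 46.688 kPa
q_ult = 225.81 + 129.7 + 46.688 = 402.19 kPa.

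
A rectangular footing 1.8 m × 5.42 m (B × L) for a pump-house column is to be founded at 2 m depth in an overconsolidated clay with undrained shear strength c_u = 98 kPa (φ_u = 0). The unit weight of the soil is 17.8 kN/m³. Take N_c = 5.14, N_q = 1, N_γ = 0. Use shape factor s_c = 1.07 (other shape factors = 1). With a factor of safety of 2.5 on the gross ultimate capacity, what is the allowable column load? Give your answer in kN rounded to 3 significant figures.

Effective surcharge at the founding depth q = γ·D_f = 17.8 × 2 = 35.6 kPa.
q_ult = c·N_c·s_c + q·N_q
     = 98 × 5.14 × 1.07 + 35.6 × 1
     = 538.98 + 35.6 = 574.58 kPa.
Gross allowable pressure q_all = 574.58 / 2.5 = 229.83 kPa.
Footing area = 9.756 m², so allowable column load = 229.83 × 9.756 = 2242.2 kN.

P_all ≈ 2240 kN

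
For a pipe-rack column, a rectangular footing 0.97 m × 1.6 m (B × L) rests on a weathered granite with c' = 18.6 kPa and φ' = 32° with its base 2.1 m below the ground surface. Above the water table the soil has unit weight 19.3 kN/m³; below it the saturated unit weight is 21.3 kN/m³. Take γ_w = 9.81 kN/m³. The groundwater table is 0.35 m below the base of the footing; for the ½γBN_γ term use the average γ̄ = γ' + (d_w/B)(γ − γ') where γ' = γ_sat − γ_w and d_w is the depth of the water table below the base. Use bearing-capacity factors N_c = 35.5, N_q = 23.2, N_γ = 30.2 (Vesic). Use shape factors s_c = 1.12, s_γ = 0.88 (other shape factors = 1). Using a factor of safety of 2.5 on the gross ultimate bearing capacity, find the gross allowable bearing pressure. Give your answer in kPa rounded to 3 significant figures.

Overburden at base level: q = 19.3 × 2.1 = 40.53 kPa.
The water table is 0.35 m below the base (< B = 0.97 m), so the ½γBN_γ term uses γ̄ = γ' + (d_w/B)(γ − γ') = 11.49 + (0.35/0.97)(19.3 − 11.49) = 14.308 kN/m³.
Cohesion term c·N_c·s_c = 18.6 × 35.5 × 1.12 = 739.54 kPa; surcharge term q·N_q = 40.53 × 23.2 = 940.3 kPa; self-weight term 0.5·γ·B·N_γ·s_γ = 0.5 × 14.308 × 0.97 × 30.2 × 0.88 = 184.42 kPa.
q_ult = 739.54 + 940.3 + 184.42 = 1864.3 kPa.
q_all = 1864.3 / 2.5 = 745.7 kPa.

q_all ≈ 746 kPa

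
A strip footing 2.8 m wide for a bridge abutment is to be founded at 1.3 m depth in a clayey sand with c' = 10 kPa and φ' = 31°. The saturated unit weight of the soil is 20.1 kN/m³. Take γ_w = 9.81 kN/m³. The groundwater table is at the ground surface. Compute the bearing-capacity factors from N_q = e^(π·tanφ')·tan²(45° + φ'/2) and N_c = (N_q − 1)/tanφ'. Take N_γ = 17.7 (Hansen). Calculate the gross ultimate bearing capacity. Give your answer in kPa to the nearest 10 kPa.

tan31° = 0.6009, so N_q = e^(π×0.6009)·tan²(60.5°) = 6.604 × 3.124 = 20.63.
N_c = (20.63 − 1)/tan31° = 32.67.
Water table at ground surface, so effective unit weight γ' = 20.1 − 9.81 = 10.29 kN/m³ is used throughout; overburden q = 10.29 × 1.3 = 13.377 kPa; the same γ' applies in the ½γBN_γ term.
Cohesion term c·N_c = 10 × 32.671 = 326.71 kPa; surcharge term q·N_q = 13.377 × 20.631 = 275.98 kPa; self-weight term 0.5·γ·B·N_γ = 0.5 × 10.29 × 2.8 × 17.7 = 254.99 kPa.
q_ult = 326.71 + 275.98 + 254.99 = 857.68 kPa.

q_ult ≈ 860 kPa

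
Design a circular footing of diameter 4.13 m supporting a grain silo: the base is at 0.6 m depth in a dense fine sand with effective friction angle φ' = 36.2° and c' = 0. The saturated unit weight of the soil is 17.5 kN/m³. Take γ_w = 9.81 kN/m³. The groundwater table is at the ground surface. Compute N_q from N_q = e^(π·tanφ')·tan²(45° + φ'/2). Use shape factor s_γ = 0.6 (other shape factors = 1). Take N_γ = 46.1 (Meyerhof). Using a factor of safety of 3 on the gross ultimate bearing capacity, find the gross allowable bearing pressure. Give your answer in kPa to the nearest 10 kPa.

q_all ≈ 210 kPa

N_q = e^(π·tan36.2°)·tan²(63.1°) = 38.73.
With the water table at the surface the whole profile is submerged: γ' = 17.5 − 9.81 = 7.69 kN/m³, so q = γ'·D_f = 4.614 kPa; the same γ' applies in the ½γBN_γ term.
q_ult = q·N_q + 0.5·γ·B·N_γ·s_γ
     = 4.614 × 38.725 + 0.5 × 7.69 × 4.13 × 46.1 × 0.6
     = 178.68 + 439.24 = 617.91 kPa.
q_all = 617.91 / 3 = 205.97 kPa.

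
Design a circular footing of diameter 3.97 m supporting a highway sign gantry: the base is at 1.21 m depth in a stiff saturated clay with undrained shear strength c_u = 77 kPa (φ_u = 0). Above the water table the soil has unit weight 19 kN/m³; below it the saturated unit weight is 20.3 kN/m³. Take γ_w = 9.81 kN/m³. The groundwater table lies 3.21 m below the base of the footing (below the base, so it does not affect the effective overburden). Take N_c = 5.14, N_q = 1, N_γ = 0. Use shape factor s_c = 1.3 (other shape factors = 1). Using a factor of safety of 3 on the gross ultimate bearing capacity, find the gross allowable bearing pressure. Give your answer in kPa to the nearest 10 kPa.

q_all ≈ 180 kPa

Effective surcharge at the founding depth q = γ·D_f = 19 × 1.21 = 22.99 kPa.
q_ult = c·N_c·s_c + q·N_q
     = 77 × 5.14 × 1.3 + 22.99 × 1
     = 514.51 + 22.99 = 537.5 kPa.
q_all = 537.5 / 3 = 179.17 kPa.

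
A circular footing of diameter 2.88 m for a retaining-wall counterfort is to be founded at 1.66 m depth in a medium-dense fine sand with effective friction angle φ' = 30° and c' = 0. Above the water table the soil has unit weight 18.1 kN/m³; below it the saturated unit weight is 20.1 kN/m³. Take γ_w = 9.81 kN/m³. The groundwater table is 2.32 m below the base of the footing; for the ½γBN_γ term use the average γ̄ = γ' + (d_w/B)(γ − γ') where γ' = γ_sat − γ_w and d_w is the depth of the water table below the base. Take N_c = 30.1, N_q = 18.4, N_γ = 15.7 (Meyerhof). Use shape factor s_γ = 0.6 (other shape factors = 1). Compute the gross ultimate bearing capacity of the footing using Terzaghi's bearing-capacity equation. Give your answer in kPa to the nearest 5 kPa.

q_ult ≈ 780 kPa

Effective surcharge at the founding depth q = γ·D_f = 18.1 × 1.66 = 30.046 kPa.
With d_w = 2.32 m < B, γ̄ = 10.29 + (2.32/2.88) × (18.1 − 10.29) = 16.581 kN/m³.
q_ult = q·N_q + 0.5·γ·B·N_γ·s_γ
     = 30.046 × 18.4 + 0.5 × 16.581 × 2.88 × 15.7 × 0.6
     = 552.85 + 224.92 = 777.77 kPa.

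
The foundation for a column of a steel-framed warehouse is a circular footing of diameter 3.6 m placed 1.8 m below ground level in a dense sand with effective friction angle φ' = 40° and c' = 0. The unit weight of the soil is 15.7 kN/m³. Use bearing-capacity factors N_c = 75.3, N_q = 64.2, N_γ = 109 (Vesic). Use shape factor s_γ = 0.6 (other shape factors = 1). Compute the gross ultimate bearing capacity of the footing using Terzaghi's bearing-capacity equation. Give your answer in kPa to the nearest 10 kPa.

q_ult ≈ 3660 kPa

Effective surcharge at the founding depth q = γ·D_f = 15.7 × 1.8 = 28.26 kPa.
q_ult = q·N_q + 0.5·γ·B·N_γ·s_γ
     = 28.26 × 64.2 + 0.5 × 15.7 × 3.6 × 109 × 0.6
     = 1814.3 + 1848.2 = 3662.5 kPa.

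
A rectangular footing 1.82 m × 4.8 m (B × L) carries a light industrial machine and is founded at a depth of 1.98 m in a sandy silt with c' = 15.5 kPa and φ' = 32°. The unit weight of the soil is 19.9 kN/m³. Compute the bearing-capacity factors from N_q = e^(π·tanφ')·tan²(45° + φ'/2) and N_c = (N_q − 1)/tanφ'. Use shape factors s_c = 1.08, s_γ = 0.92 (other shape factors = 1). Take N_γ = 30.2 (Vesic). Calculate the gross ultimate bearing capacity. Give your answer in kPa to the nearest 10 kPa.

q_ult ≈ 2010 kPa

tan32° = 0.6249, so N_q = e^(π×0.6249)·tan²(61°) = 7.121 × 3.255 = 23.18.
N_c = (23.18 − 1)/tan32° = 35.49.
q = γ·D_f = 19.9 × 1.98 = 39.402 kPa.
c·N_c·s_c = 15.5 × 35.49 × 1.08 = 594.11 kPa
q·N_q = 39.402 × 23.177 = 913.21 kPa
0.5·γ·B·N_γ·s_γ = 0.5 × 19.9 × 1.82 × 30.2 × 0.92 = 503.14 kPa
q_ult = 594.11 + 913.21 + 503.14 = 2010.5 kPa.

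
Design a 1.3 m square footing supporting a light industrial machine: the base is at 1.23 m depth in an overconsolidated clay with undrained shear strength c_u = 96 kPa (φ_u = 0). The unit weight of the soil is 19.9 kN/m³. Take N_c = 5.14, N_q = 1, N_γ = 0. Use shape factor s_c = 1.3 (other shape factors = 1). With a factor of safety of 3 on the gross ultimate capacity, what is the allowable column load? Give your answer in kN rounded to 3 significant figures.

P_all ≈ 375 kN

Overburden at base level: q = 19.9 × 1.23 = 24.477 kPa.
Cohesion term c·N_c·s_c = 96 × 5.14 × 1.3 = 641.47 kPa; surcharge term q·N_q = 24.477 × 1 = 24.477 kPa.
q_ult = 641.47 + 24.477 = 665.95 kPa.
Gross allowable pressure q_all = 665.95 / 3 = 221.98 kPa.
Footing area = 1.69 m², so allowable column load = 221.98 × 1.69 = 375.15 kN.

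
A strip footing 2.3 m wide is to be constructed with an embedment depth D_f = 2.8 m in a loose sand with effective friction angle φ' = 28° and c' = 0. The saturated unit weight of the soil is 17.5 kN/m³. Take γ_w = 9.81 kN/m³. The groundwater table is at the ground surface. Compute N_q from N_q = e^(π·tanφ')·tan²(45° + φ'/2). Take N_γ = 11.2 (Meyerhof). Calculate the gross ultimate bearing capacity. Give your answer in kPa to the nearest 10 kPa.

q_ult ≈ 420 kPa

tan28° = 0.5317, so N_q = e^(π×0.5317)·tan²(59°) = 5.314 × 2.77 = 14.72.
With the water table at the surface the whole profile is submerged: γ' = 17.5 − 9.81 = 7.69 kN/m³, so q = γ'·D_f = 21.532 kPa; the same γ' applies in the ½γBN_γ term.
q_ult = q·N_q + 0.5·γ·B·N_γ
     = 21.532 × 14.72 + 0.5 × 7.69 × 2.3 × 11.2
     = 316.95 + 99.047 = 416 kPa.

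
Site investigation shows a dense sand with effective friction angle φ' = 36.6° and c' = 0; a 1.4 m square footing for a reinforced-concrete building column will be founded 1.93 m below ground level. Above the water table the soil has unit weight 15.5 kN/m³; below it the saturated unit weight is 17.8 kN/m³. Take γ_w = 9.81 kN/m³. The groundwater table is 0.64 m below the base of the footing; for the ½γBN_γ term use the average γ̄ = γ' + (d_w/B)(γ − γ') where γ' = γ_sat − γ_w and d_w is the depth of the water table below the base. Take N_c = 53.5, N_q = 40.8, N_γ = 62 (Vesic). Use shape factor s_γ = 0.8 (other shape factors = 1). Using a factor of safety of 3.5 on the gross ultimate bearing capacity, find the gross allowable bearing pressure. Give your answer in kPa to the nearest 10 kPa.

Overburden at base level: q = 15.5 × 1.93 = 29.915 kPa.
The water table is 0.64 m below the base (< B = 1.4 m), so the ½γBN_γ term uses γ̄ = γ' + (d_w/B)(γ − γ') = 7.99 + (0.64/1.4)(15.5 − 7.99) = 11.423 kN/m³.
Surcharge term q·N_q = 29.915 × 40.8 = 1220.5 kPa; self-weight term 0.5·γ·B·N_γ·s_γ = 0.5 × 11.423 × 1.4 × 62 × 0.8 = 396.61 kPa.
q_ult = 1220.5 + 396.61 = 1617.1 kPa.
q_all = 1617.1 / 3.5 = 462.04 kPa.

q_all ≈ 460 kPa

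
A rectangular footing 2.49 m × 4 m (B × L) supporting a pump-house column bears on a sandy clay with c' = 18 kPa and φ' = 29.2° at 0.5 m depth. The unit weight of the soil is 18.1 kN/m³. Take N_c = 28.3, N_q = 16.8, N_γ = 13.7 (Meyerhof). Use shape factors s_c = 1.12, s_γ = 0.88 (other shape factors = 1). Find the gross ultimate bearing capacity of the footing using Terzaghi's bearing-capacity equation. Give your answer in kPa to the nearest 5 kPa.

Overburden at base level: q = 18.1 × 0.5 = 9.05 kPa.
Cohesion term c·N_c·s_c = 18 × 28.3 × 1.12 = 570.53 kPa; surcharge term q·N_q = 9.05 × 16.8 = 152.04 kPa; self-weight term 0.5·γ·B·N_γ·s_γ = 0.5 × 18.1 × 2.49 × 13.7 × 0.88 = 271.68 kPa.
q_ult = 570.53 + 152.04 + 271.68 = 994.24 kPa.

q_ult ≈ 995 kPa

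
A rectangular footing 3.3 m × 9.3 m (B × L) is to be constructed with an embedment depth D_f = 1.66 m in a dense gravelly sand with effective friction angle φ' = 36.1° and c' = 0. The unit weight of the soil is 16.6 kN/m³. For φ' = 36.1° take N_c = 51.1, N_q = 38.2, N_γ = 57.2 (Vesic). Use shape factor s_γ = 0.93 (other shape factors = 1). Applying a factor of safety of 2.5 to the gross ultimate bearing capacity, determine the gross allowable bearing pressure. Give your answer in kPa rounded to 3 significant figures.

Overburden at base level: q = 16.6 × 1.66 = 27.556 kPa.
Surcharge term q·N_q = 27.556 × 38.2 = 1052.6 kPa; self-weight term 0.5·γ·B·N_γ·s_γ = 0.5 × 16.6 × 3.3 × 57.2 × 0.93 = 1457 kPa.
q_ult = 1052.6 + 1457 = 2509.7 kPa.
q_all = q_ult / FS = 2509.7 / 2.5 = 1003.9 kPa.

q_all ≈ 1000 kPa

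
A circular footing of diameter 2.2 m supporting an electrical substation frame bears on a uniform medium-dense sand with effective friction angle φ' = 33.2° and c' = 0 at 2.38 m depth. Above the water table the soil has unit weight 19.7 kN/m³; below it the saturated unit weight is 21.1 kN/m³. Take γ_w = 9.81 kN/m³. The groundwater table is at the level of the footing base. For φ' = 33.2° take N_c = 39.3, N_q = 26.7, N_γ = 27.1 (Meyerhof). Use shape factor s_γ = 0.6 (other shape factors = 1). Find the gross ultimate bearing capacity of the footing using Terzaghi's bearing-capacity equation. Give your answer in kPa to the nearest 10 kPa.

q = γ·D_f = 19.7 × 2.38 = 46.886 kPa.
For the ½γBN_γ term take γ' = 21.1 − 9.81 = 11.29 kN/m³ (soil below base is submerged).
q·N_q = 46.886 × 26.7 = 1251.9 kPa
0.5·γ·B·N_γ·s_γ = 0.5 × 11.29 × 2.2 × 27.1 × 0.6 = 201.93 kPa
q_ult = 1251.9 + 201.93 = 1453.8 kPa.

q_ult ≈ 1450 kPa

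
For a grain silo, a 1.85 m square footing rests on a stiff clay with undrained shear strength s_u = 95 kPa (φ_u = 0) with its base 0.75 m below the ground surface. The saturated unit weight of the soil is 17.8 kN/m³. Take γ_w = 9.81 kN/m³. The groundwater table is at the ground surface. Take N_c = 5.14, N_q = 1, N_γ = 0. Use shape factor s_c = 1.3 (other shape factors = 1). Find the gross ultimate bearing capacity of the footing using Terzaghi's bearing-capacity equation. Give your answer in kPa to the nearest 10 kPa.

γ' = 17.8 − 9.81 = 7.99 kN/m³ (submerged throughout). q = 7.99 × 0.75 = 5.9925 kPa.
c·N_c·s_c = 95 × 5.14 × 1.3 = 634.79 kPa
q·N_q = 5.9925 × 1 = 5.9925 kPa
q_ult = 634.79 + 5.9925 = 640.78 kPa.

q_ult ≈ 640 kPa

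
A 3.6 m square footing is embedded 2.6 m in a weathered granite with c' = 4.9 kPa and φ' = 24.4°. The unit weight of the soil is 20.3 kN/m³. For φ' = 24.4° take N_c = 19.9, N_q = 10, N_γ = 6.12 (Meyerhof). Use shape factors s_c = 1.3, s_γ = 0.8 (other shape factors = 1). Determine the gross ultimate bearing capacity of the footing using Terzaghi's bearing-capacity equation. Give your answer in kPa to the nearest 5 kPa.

Effective surcharge at the founding depth q = γ·D_f = 20.3 × 2.6 = 52.78 kPa.
q_ult = c·N_c·s_c + q·N_q + 0.5·γ·B·N_γ·s_γ
     = 4.9 × 19.9 × 1.3 + 52.78 × 10 + 0.5 × 20.3 × 3.6 × 6.12 × 0.8
     = 126.76 + 527.8 + 178.9 = 833.46 kPa.

q_ult ≈ 835 kPa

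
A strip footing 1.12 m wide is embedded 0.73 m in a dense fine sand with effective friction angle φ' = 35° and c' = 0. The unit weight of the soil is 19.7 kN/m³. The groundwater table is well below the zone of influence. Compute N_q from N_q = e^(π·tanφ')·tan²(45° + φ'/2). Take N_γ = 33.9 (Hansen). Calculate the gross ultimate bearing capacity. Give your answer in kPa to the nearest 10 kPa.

q_ult ≈ 850 kPa

tan35° = 0.7002, so N_q = e^(π×0.7002)·tan²(62.5°) = 9.023 × 3.69 = 33.3.
Overburden at base level: q = 19.7 × 0.73 = 14.381 kPa.
Surcharge term q·N_q = 14.381 × 33.296 = 478.83 kPa; self-weight term 0.5·γ·B·N_γ = 0.5 × 19.7 × 1.12 × 33.9 = 373.98 kPa.
q_ult = 478.83 + 373.98 = 852.82 kPa.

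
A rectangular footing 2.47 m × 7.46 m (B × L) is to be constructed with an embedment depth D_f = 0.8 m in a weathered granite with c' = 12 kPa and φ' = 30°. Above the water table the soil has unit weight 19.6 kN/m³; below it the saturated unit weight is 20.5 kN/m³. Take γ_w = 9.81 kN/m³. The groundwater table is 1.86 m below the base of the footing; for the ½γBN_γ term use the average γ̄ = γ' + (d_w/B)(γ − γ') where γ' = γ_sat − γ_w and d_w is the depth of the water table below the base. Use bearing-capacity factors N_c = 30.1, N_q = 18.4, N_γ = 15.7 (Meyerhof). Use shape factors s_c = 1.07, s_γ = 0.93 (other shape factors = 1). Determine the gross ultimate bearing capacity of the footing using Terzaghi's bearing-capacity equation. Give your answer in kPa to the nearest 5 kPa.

Effective surcharge at the founding depth q = γ·D_f = 19.6 × 0.8 = 15.68 kPa.
With d_w = 1.86 m < B, γ̄ = 10.69 + (1.86/2.47) × (19.6 − 10.69) = 17.4 kN/m³.
q_ult = c·N_c·s_c + q·N_q + 0.5·γ·B·N_γ·s_γ
     = 12 × 30.1 × 1.07 + 15.68 × 18.4 + 0.5 × 17.4 × 2.47 × 15.7 × 0.93
     = 386.48 + 288.51 + 313.75 = 988.75 kPa.

q_ult ≈ 990 kPa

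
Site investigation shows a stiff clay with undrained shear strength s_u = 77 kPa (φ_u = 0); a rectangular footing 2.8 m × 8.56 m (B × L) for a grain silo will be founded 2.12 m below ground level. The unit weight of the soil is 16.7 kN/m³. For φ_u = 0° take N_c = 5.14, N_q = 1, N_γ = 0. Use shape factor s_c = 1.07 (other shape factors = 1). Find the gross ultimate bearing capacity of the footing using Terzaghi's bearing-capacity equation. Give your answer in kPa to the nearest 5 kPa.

Overburden at base level: q = 16.7 × 2.12 = 35.404 kPa.
Cohesion term c·N_c·s_c = 77 × 5.14 × 1.07 = 423.48 kPa; surcharge term q·N_q = 35.404 × 1 = 35.404 kPa.
q_ult = 423.48 + 35.404 = 458.89 kPa.

q_ult ≈ 460 kPa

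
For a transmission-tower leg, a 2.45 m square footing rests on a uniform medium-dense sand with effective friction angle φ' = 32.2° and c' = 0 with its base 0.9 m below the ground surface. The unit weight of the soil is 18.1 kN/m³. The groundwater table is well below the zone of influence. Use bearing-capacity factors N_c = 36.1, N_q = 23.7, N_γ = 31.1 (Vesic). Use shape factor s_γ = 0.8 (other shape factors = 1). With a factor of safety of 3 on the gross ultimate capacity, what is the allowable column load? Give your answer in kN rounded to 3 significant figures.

Effective surcharge at the founding depth q = γ·D_f = 18.1 × 0.9 = 16.29 kPa.
q_ult = q·N_q + 0.5·γ·B·N_γ·s_γ
     = 16.29 × 23.7 + 0.5 × 18.1 × 2.45 × 31.1 × 0.8
     = 386.07 + 551.65 = 937.72 kPa.
Gross allowable pressure q_all = 937.72 / 3 = 312.57 kPa.
Footing area = 6.0025 m², so allowable column load = 312.57 × 6.0025 = 1876.2 kN.

P_all ≈ 1880 kN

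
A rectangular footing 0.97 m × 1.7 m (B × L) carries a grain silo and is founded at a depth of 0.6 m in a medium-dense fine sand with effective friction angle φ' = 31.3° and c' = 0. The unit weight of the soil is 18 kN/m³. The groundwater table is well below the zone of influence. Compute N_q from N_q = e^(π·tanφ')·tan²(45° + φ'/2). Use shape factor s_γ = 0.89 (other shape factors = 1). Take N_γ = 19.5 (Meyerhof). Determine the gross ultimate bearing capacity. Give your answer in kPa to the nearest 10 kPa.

tan31.3° = 0.608, so N_q = e^(π×0.608)·tan²(60.65°) = 6.754 × 3.162 = 21.36.
Overburden at base level: q = 18 × 0.6 = 10.8 kPa.
Surcharge term q·N_q = 10.8 × 21.359 = 230.68 kPa; self-weight term 0.5·γ·B·N_γ·s_γ = 0.5 × 18 × 0.97 × 19.5 × 0.89 = 151.51 kPa.
q_ult = 230.68 + 151.51 = 382.19 kPa.

q_ult ≈ 380 kPa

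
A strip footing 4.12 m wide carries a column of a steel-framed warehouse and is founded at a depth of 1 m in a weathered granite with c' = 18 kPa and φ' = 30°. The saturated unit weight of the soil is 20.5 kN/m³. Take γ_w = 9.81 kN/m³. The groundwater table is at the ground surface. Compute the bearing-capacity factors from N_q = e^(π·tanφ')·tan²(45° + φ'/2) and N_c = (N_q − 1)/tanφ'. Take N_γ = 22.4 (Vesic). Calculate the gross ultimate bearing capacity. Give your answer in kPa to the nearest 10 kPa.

tan30° = 0.5774, so N_q = e^(π×0.5774)·tan²(60°) = 6.134 × 3.0 = 18.4.
N_c = (18.4 − 1)/tan30° = 30.14.
γ' = 20.5 − 9.81 = 10.69 kN/m³ (submerged throughout). q = 10.69 × 1 = 10.69 kPa; the same γ' applies in the ½γBN_γ term.
c·N_c = 18 × 30.14 = 542.51 kPa
q·N_q = 10.69 × 18.401 = 196.71 kPa
0.5·γ·B·N_γ = 0.5 × 10.69 × 4.12 × 22.4 = 493.28 kPa
q_ult = 542.51 + 196.71 + 493.28 = 1232.5 kPa.

q_ult ≈ 1230 kPa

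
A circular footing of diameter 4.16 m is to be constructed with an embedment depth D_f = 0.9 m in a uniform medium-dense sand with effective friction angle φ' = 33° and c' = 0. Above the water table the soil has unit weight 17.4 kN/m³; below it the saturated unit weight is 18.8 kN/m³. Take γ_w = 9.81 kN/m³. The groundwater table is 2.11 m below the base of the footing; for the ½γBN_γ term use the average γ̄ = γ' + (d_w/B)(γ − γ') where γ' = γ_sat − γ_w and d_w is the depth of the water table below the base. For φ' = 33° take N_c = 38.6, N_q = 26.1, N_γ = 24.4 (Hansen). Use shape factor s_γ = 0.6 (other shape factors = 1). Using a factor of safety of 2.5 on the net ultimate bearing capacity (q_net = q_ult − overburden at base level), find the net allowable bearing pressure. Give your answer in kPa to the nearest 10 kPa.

q_all(net) ≈ 320 kPa

q = γ·D_f = 17.4 × 0.9 = 15.66 kPa.
γ' = 8.99 kN/m³; averaging over the depth B below the base, γ̄ = γ' + (d_w/B)(γ − γ') = 13.256 kN/m³.
q·N_q = 15.66 × 26.1 = 408.73 kPa
0.5·γ·B·N_γ·s_γ = 0.5 × 13.256 × 4.16 × 24.4 × 0.6 = 403.65 kPa
q_ult = 408.73 + 403.65 = 812.38 kPa.
q_net = 812.38 − 15.66 = 796.72 kPa.
q_all(net) = 796.72 / 2.5 = 318.69 kPa.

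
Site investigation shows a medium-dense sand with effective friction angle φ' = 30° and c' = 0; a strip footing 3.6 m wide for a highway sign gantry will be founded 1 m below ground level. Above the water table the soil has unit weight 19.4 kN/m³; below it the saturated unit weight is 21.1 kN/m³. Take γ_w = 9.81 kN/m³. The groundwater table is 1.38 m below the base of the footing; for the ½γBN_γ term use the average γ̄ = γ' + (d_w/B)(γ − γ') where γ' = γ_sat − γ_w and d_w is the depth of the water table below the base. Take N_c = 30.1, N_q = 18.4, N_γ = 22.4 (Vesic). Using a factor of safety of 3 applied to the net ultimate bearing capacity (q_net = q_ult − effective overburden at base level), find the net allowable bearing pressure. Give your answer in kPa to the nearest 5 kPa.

q_all(net) ≈ 305 kPa

Effective surcharge at the founding depth q = γ·D_f = 19.4 × 1 = 19.4 kPa.
With d_w = 1.38 m < B, γ̄ = 11.29 + (1.38/3.6) × (19.4 − 11.29) = 14.399 kN/m³.
q_ult = q·N_q + 0.5·γ·B·N_γ
     = 19.4 × 18.4 + 0.5 × 14.399 × 3.6 × 22.4
     = 356.96 + 580.56 = 937.52 kPa.
Net ultimate: q_net = 937.52 − 19.4 = 918.12 kPa.
q_all(net) = 918.12 / 3 = 306.04 kPa.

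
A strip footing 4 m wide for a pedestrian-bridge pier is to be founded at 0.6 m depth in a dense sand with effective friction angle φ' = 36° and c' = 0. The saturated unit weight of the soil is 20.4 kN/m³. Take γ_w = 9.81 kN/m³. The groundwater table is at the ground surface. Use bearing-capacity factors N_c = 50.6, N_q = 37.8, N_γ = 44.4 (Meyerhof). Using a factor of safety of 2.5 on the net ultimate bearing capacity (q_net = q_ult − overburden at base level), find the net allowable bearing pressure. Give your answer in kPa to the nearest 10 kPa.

q_all(net) ≈ 470 kPa

γ' = 20.4 − 9.81 = 10.59 kN/m³ (submerged throughout). q = 10.59 × 0.6 = 6.354 kPa; the same γ' applies in the ½γBN_γ term.
q·N_q = 6.354 × 37.8 = 240.18 kPa
0.5·γ·B·N_γ = 0.5 × 10.59 × 4 × 44.4 = 940.39 kPa
q_ult = 240.18 + 940.39 = 1180.6 kPa.
q_net = 1180.6 − 6.354 = 1174.2 kPa.
q_all(net) = 1174.2 / 2.5 = 469.69 kPa.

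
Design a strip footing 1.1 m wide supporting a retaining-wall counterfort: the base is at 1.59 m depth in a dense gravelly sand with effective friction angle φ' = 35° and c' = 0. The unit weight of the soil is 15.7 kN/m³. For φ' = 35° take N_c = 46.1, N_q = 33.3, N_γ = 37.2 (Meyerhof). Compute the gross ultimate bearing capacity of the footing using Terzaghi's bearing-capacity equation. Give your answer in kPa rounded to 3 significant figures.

q = γ·D_f = 15.7 × 1.59 = 24.963 kPa.
q·N_q = 24.963 × 33.3 = 831.27 kPa
0.5·γ·B·N_γ = 0.5 × 15.7 × 1.1 × 37.2 = 321.22 kPa
q_ult = 831.27 + 321.22 = 1152.5 kPa.

q_ult ≈ 1150 kPa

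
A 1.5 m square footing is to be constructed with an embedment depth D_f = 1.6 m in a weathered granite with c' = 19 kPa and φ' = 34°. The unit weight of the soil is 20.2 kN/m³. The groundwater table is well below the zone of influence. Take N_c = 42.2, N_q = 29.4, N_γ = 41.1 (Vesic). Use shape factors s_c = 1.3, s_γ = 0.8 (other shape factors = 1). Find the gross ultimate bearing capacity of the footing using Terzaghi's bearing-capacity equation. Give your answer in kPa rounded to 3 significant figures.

q = γ·D_f = 20.2 × 1.6 = 32.32 kPa.
c·N_c·s_c = 19 × 42.2 × 1.3 = 1042.3 kPa
q·N_q = 32.32 × 29.4 = 950.21 kPa
0.5·γ·B·N_γ·s_γ = 0.5 × 20.2 × 1.5 × 41.1 × 0.8 = 498.13 kPa
q_ult = 1042.3 + 950.21 + 498.13 = 2490.7 kPa.

q_ult ≈ 2490 kPa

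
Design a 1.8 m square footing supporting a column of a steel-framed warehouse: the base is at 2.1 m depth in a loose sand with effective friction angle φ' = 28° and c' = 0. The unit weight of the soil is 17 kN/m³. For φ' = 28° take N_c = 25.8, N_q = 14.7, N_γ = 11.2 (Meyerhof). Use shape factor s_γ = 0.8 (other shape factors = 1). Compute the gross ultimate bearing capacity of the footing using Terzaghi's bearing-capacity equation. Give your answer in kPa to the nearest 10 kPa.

Effective surcharge at the founding depth q = γ·D_f = 17 × 2.1 = 35.7 kPa.
q_ult = q·N_q + 0.5·γ·B·N_γ·s_γ
     = 35.7 × 14.7 + 0.5 × 17 × 1.8 × 11.2 × 0.8
     = 524.79 + 137.09 = 661.88 kPa.

q_ult ≈ 660 kPa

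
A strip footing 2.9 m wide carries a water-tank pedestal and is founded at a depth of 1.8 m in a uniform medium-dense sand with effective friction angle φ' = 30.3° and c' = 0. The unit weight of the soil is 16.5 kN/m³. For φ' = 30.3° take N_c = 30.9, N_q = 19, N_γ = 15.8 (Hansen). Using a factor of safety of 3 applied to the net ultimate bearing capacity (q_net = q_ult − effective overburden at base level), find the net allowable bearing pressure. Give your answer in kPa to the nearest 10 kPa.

q_all(net) ≈ 300 kPa

Effective surcharge at the founding depth q = γ·D_f = 16.5 × 1.8 = 29.7 kPa.
q_ult = q·N_q + 0.5·γ·B·N_γ
     = 29.7 × 19 + 0.5 × 16.5 × 2.9 × 15.8
     = 564.3 + 378.02 = 942.32 kPa.
Net ultimate: q_net = 942.32 − 29.7 = 912.62 kPa.
q_all(net) = 912.62 / 3 = 304.2 kPa.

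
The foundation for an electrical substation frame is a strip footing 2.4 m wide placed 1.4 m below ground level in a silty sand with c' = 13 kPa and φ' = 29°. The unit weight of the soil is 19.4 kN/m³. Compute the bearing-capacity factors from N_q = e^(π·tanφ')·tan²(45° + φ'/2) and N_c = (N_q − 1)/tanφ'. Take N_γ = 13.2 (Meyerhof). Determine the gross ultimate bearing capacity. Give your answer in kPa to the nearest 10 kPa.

q_ult ≈ 1120 kPa

tan29° = 0.5543, so N_q = e^(π×0.5543)·tan²(59.5°) = 5.705 × 2.882 = 16.44.
N_c = (16.44 − 1)/tan29° = 27.86.
q = γ·D_f = 19.4 × 1.4 = 27.16 kPa.
c·N_c = 13 × 27.86 = 362.19 kPa
q·N_q = 27.16 × 16.443 = 446.6 kPa
0.5·γ·B·N_γ = 0.5 × 19.4 × 2.4 × 13.2 = 307.3 kPa
q_ult = 362.19 + 446.6 + 307.3 = 1116.1 kPa.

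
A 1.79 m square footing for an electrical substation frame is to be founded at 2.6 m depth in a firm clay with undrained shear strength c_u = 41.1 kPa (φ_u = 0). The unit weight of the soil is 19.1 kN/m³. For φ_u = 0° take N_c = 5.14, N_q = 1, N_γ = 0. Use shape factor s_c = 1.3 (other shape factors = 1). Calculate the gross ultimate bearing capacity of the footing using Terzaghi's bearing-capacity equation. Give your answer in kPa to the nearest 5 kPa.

q_ult ≈ 325 kPa

q = γ·D_f = 19.1 × 2.6 = 49.66 kPa.
c·N_c·s_c = 41.1 × 5.14 × 1.3 = 274.63 kPa
q·N_q = 49.66 × 1 = 49.66 kPa
q_ult = 274.63 + 49.66 = 324.29 kPa.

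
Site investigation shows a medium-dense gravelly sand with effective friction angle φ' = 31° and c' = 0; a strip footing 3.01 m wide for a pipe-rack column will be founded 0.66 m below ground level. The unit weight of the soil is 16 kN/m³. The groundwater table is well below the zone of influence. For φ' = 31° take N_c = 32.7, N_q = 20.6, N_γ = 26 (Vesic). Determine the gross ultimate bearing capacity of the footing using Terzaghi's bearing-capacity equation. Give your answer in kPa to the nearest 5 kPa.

q_ult ≈ 845 kPa

Overburden at base level: q = 16 × 0.66 = 10.56 kPa.
Surcharge term q·N_q = 10.56 × 20.6 = 217.54 kPa; self-weight term 0.5·γ·B·N_γ = 0.5 × 16 × 3.01 × 26 = 626.08 kPa.
q_ult = 217.54 + 626.08 = 843.62 kPa.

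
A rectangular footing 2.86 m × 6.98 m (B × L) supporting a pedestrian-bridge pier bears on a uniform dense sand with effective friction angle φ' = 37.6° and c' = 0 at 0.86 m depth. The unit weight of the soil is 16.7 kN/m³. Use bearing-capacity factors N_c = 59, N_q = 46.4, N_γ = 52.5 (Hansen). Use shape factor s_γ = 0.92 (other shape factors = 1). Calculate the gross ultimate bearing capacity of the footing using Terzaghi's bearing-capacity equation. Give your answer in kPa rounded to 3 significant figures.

q_ult ≈ 1820 kPa

q = γ·D_f = 16.7 × 0.86 = 14.362 kPa.
q·N_q = 14.362 × 46.4 = 666.4 kPa
0.5·γ·B·N_γ·s_γ = 0.5 × 16.7 × 2.86 × 52.5 × 0.92 = 1153.5 kPa
q_ult = 666.4 + 1153.5 = 1819.8 kPa.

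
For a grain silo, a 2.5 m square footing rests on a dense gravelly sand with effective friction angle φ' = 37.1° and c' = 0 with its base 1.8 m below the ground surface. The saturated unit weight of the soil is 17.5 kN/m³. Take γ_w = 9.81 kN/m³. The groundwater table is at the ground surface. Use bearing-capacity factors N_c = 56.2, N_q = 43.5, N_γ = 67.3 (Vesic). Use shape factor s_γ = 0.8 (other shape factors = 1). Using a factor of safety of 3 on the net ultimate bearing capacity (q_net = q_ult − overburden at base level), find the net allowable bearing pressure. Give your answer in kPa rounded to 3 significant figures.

Water table at ground surface, so effective unit weight γ' = 17.5 − 9.81 = 7.69 kN/m³ is used throughout; overburden q = 7.69 × 1.8 = 13.842 kPa; the same γ' applies in the ½γBN_γ term.
Surcharge term q·N_q = 13.842 × 43.5 = 602.13 kPa; self-weight term 0.5·γ·B·N_γ·s_γ = 0.5 × 7.69 × 2.5 × 67.3 × 0.8 = 517.54 kPa.
q_ult = 602.13 + 517.54 = 1119.7 kPa.
q_net = 1119.7 − 13.842 = 1105.8 kPa.
q_all(net) = 1105.8 / 3 = 368.61 kPa.

q_all(net) ≈ 369 kPa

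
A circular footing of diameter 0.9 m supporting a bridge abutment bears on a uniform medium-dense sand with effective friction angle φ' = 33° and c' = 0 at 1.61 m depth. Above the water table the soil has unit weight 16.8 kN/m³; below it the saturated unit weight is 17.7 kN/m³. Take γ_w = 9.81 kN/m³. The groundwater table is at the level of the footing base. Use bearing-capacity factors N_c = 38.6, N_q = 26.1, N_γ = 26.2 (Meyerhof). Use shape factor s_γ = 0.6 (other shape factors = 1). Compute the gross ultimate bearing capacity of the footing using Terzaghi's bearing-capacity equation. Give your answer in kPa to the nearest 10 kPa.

Overburden at base level: q = 16.8 × 1.61 = 27.048 kPa.
Below the base the soil is submerged, so the ½γBN_γ term uses γ' = 17.7 − 9.81 = 7.89 kN/m³.
Surcharge term q·N_q = 27.048 × 26.1 = 705.95 kPa; self-weight term 0.5·γ·B·N_γ·s_γ = 0.5 × 7.89 × 0.9 × 26.2 × 0.6 = 55.814 kPa.
q_ult = 705.95 + 55.814 = 761.77 kPa.

q_ult ≈ 760 kPa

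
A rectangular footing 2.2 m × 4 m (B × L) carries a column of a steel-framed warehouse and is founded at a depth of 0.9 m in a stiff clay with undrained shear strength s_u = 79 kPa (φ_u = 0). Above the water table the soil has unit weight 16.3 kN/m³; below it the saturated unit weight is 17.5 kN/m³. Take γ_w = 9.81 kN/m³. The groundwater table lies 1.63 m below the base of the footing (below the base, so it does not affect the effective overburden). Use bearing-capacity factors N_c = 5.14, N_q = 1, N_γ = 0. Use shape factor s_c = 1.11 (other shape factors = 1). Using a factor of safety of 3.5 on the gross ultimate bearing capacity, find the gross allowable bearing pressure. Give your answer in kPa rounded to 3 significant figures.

Effective surcharge at the founding depth q = γ·D_f = 16.3 × 0.9 = 14.67 kPa.
q_ult = c·N_c·s_c + q·N_q
     = 79 × 5.14 × 1.11 + 14.67 × 1
     = 450.73 + 14.67 = 465.4 kPa.
q_all = 465.4 / 3.5 = 132.97 kPa.

q_all ≈ 133 kPa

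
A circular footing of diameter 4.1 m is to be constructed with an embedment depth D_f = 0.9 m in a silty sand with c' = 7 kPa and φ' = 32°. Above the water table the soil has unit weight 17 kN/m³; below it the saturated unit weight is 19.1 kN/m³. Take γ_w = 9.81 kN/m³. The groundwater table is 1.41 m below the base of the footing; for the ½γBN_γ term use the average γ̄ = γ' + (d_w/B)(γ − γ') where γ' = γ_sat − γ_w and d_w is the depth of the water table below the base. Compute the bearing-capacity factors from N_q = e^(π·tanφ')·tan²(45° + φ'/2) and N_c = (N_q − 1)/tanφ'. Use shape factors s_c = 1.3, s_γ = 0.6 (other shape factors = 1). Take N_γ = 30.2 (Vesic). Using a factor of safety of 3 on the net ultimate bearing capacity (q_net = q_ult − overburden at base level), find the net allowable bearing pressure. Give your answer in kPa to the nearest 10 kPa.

N_q = e^(π·tan32°)·tan²(61°) = 23.18; N_c = (N_q − 1)/tanφ' = 35.49.
Effective surcharge at the founding depth q = γ·D_f = 17 × 0.9 = 15.3 kPa.
With d_w = 1.41 m < B, γ̄ = 9.29 + (1.41/4.1) × (17 − 9.29) = 11.941 kN/m³.
q_ult = c·N_c·s_c + q·N_q + 0.5·γ·B·N_γ·s_γ
     = 7 × 35.49 × 1.3 + 15.3 × 23.177 + 0.5 × 11.941 × 4.1 × 30.2 × 0.6
     = 322.96 + 354.6 + 443.58 = 1121.1 kPa.
q_net = 1121.1 − 15.3 = 1105.8 kPa.
q_all(net) = 1105.8 / 3 = 368.61 kPa.

q_all(net) ≈ 370 kPa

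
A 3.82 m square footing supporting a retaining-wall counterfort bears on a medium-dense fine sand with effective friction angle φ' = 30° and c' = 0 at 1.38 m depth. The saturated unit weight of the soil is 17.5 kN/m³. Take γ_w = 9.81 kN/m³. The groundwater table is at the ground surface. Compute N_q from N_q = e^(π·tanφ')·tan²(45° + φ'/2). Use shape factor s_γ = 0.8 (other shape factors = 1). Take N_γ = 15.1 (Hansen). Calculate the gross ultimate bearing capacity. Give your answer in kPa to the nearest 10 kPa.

tan30° = 0.5774, so N_q = e^(π×0.5774)·tan²(60°) = 6.134 × 3.0 = 18.4.
γ' = 17.5 − 9.81 = 7.69 kN/m³ (submerged throughout). q = 7.69 × 1.38 = 10.612 kPa; the same γ' applies in the ½γBN_γ term.
q·N_q = 10.612 × 18.401 = 195.28 kPa
0.5·γ·B·N_γ·s_γ = 0.5 × 7.69 × 3.82 × 15.1 × 0.8 = 177.43 kPa
q_ult = 195.28 + 177.43 = 372.71 kPa.

q_ult ≈ 370 kPa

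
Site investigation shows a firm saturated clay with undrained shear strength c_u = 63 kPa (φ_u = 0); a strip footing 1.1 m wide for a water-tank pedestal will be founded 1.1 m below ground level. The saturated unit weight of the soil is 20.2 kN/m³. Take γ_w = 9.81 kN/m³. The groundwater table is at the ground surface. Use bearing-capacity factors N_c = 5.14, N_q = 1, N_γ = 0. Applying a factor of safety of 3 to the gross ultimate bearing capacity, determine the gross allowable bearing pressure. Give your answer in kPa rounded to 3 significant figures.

q_all ≈ 112 kPa

γ' = 20.2 − 9.81 = 10.39 kN/m³ (submerged throughout). q = 10.39 × 1.1 = 11.429 kPa.
c·N_c = 63 × 5.14 = 323.82 kPa
q·N_q = 11.429 × 1 = 11.429 kPa
q_ult = 323.82 + 11.429 = 335.25 kPa.
q_all = q_ult / FS = 335.25 / 3 = 111.75 kPa.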